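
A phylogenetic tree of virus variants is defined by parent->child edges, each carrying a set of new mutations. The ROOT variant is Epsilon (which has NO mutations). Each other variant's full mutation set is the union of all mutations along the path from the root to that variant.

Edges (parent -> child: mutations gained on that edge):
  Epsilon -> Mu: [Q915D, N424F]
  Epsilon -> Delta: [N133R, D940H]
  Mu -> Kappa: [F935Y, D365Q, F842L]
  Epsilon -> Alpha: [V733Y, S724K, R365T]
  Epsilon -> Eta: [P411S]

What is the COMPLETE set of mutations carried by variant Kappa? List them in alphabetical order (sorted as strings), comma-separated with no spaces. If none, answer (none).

At Epsilon: gained [] -> total []
At Mu: gained ['Q915D', 'N424F'] -> total ['N424F', 'Q915D']
At Kappa: gained ['F935Y', 'D365Q', 'F842L'] -> total ['D365Q', 'F842L', 'F935Y', 'N424F', 'Q915D']

Answer: D365Q,F842L,F935Y,N424F,Q915D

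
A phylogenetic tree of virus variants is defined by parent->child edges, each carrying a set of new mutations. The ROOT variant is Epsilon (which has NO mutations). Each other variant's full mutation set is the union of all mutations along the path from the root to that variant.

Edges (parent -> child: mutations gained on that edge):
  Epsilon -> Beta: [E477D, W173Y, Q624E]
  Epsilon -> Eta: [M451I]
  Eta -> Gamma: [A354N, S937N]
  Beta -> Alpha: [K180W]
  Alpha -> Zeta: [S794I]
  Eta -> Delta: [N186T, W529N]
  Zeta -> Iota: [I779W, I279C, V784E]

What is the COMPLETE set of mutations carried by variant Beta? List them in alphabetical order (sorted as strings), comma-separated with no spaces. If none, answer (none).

Answer: E477D,Q624E,W173Y

Derivation:
At Epsilon: gained [] -> total []
At Beta: gained ['E477D', 'W173Y', 'Q624E'] -> total ['E477D', 'Q624E', 'W173Y']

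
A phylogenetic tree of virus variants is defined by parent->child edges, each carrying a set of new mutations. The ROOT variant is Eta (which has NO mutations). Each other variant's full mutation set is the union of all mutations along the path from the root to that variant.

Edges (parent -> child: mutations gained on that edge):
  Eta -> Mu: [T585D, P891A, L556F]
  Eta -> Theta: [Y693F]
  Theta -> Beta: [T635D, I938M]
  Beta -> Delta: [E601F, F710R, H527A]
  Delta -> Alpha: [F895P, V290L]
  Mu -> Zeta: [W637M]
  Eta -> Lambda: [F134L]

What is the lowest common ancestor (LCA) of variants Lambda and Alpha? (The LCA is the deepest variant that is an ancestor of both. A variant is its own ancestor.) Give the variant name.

Answer: Eta

Derivation:
Path from root to Lambda: Eta -> Lambda
  ancestors of Lambda: {Eta, Lambda}
Path from root to Alpha: Eta -> Theta -> Beta -> Delta -> Alpha
  ancestors of Alpha: {Eta, Theta, Beta, Delta, Alpha}
Common ancestors: {Eta}
Walk up from Alpha: Alpha (not in ancestors of Lambda), Delta (not in ancestors of Lambda), Beta (not in ancestors of Lambda), Theta (not in ancestors of Lambda), Eta (in ancestors of Lambda)
Deepest common ancestor (LCA) = Eta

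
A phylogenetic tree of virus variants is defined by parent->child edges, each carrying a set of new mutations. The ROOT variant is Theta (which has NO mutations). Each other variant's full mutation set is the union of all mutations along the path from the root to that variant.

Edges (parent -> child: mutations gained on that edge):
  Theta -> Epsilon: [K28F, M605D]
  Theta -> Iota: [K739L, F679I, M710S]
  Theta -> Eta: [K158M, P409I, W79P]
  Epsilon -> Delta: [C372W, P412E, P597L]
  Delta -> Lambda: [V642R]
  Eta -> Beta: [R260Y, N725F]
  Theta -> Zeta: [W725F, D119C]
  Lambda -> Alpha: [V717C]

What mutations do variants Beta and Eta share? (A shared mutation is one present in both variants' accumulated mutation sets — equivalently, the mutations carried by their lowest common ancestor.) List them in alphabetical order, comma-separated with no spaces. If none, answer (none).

Accumulating mutations along path to Beta:
  At Theta: gained [] -> total []
  At Eta: gained ['K158M', 'P409I', 'W79P'] -> total ['K158M', 'P409I', 'W79P']
  At Beta: gained ['R260Y', 'N725F'] -> total ['K158M', 'N725F', 'P409I', 'R260Y', 'W79P']
Mutations(Beta) = ['K158M', 'N725F', 'P409I', 'R260Y', 'W79P']
Accumulating mutations along path to Eta:
  At Theta: gained [] -> total []
  At Eta: gained ['K158M', 'P409I', 'W79P'] -> total ['K158M', 'P409I', 'W79P']
Mutations(Eta) = ['K158M', 'P409I', 'W79P']
Intersection: ['K158M', 'N725F', 'P409I', 'R260Y', 'W79P'] ∩ ['K158M', 'P409I', 'W79P'] = ['K158M', 'P409I', 'W79P']

Answer: K158M,P409I,W79P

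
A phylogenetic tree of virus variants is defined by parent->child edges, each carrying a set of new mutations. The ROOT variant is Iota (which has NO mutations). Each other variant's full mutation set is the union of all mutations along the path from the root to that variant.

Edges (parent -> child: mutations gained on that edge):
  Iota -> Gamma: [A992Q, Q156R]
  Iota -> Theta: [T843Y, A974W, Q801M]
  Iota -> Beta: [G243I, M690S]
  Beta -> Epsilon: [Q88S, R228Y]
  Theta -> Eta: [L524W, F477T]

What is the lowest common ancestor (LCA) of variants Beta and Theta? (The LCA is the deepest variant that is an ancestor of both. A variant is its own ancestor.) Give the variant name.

Path from root to Beta: Iota -> Beta
  ancestors of Beta: {Iota, Beta}
Path from root to Theta: Iota -> Theta
  ancestors of Theta: {Iota, Theta}
Common ancestors: {Iota}
Walk up from Theta: Theta (not in ancestors of Beta), Iota (in ancestors of Beta)
Deepest common ancestor (LCA) = Iota

Answer: Iota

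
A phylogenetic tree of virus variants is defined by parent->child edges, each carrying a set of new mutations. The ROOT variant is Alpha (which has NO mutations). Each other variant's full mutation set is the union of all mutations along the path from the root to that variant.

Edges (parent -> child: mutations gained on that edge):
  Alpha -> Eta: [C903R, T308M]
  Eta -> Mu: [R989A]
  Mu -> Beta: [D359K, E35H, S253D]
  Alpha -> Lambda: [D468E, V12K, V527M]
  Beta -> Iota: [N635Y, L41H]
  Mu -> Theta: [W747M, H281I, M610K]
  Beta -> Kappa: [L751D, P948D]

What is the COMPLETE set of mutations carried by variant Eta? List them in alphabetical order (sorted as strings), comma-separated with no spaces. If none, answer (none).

At Alpha: gained [] -> total []
At Eta: gained ['C903R', 'T308M'] -> total ['C903R', 'T308M']

Answer: C903R,T308M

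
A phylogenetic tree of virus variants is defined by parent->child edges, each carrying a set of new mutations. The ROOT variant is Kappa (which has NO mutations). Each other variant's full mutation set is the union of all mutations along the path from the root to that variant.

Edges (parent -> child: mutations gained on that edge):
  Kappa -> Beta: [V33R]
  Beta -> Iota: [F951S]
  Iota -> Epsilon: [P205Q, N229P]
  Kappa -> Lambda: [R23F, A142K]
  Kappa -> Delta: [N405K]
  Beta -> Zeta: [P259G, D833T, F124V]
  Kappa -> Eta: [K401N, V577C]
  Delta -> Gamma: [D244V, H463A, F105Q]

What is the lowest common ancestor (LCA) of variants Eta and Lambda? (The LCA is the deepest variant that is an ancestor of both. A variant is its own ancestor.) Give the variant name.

Answer: Kappa

Derivation:
Path from root to Eta: Kappa -> Eta
  ancestors of Eta: {Kappa, Eta}
Path from root to Lambda: Kappa -> Lambda
  ancestors of Lambda: {Kappa, Lambda}
Common ancestors: {Kappa}
Walk up from Lambda: Lambda (not in ancestors of Eta), Kappa (in ancestors of Eta)
Deepest common ancestor (LCA) = Kappa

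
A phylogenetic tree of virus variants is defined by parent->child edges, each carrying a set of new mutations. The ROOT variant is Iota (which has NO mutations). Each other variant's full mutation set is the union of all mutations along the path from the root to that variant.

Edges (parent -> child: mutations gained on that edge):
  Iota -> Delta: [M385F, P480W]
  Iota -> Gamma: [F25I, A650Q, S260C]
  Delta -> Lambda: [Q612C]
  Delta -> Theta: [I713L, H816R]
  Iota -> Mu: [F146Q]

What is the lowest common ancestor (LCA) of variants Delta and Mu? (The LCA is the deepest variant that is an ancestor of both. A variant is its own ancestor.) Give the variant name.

Path from root to Delta: Iota -> Delta
  ancestors of Delta: {Iota, Delta}
Path from root to Mu: Iota -> Mu
  ancestors of Mu: {Iota, Mu}
Common ancestors: {Iota}
Walk up from Mu: Mu (not in ancestors of Delta), Iota (in ancestors of Delta)
Deepest common ancestor (LCA) = Iota

Answer: Iota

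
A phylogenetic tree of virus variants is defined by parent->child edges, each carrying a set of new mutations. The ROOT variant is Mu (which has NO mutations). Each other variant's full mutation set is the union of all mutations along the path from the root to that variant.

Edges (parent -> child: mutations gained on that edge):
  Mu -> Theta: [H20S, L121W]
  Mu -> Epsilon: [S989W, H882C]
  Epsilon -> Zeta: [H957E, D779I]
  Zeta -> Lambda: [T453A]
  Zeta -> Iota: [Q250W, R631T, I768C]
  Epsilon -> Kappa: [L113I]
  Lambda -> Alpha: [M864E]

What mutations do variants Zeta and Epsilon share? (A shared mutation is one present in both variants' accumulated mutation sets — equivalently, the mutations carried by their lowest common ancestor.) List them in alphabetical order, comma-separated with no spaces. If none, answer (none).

Accumulating mutations along path to Zeta:
  At Mu: gained [] -> total []
  At Epsilon: gained ['S989W', 'H882C'] -> total ['H882C', 'S989W']
  At Zeta: gained ['H957E', 'D779I'] -> total ['D779I', 'H882C', 'H957E', 'S989W']
Mutations(Zeta) = ['D779I', 'H882C', 'H957E', 'S989W']
Accumulating mutations along path to Epsilon:
  At Mu: gained [] -> total []
  At Epsilon: gained ['S989W', 'H882C'] -> total ['H882C', 'S989W']
Mutations(Epsilon) = ['H882C', 'S989W']
Intersection: ['D779I', 'H882C', 'H957E', 'S989W'] ∩ ['H882C', 'S989W'] = ['H882C', 'S989W']

Answer: H882C,S989W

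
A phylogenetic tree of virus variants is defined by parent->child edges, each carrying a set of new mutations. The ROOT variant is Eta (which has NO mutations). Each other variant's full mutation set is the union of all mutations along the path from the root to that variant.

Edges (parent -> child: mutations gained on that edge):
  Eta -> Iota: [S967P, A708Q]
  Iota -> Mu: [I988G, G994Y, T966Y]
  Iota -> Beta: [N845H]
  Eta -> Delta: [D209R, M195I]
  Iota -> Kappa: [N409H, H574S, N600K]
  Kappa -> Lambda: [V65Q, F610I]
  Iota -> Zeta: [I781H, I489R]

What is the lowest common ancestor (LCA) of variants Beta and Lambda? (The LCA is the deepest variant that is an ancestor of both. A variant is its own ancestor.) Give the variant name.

Path from root to Beta: Eta -> Iota -> Beta
  ancestors of Beta: {Eta, Iota, Beta}
Path from root to Lambda: Eta -> Iota -> Kappa -> Lambda
  ancestors of Lambda: {Eta, Iota, Kappa, Lambda}
Common ancestors: {Eta, Iota}
Walk up from Lambda: Lambda (not in ancestors of Beta), Kappa (not in ancestors of Beta), Iota (in ancestors of Beta), Eta (in ancestors of Beta)
Deepest common ancestor (LCA) = Iota

Answer: Iota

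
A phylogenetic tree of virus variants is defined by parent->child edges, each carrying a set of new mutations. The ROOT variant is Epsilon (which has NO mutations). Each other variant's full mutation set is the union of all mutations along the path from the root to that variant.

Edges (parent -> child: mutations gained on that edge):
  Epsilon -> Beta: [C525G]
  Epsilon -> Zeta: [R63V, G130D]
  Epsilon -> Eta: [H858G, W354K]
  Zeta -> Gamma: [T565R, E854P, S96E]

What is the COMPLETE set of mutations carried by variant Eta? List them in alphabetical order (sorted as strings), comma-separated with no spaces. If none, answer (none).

Answer: H858G,W354K

Derivation:
At Epsilon: gained [] -> total []
At Eta: gained ['H858G', 'W354K'] -> total ['H858G', 'W354K']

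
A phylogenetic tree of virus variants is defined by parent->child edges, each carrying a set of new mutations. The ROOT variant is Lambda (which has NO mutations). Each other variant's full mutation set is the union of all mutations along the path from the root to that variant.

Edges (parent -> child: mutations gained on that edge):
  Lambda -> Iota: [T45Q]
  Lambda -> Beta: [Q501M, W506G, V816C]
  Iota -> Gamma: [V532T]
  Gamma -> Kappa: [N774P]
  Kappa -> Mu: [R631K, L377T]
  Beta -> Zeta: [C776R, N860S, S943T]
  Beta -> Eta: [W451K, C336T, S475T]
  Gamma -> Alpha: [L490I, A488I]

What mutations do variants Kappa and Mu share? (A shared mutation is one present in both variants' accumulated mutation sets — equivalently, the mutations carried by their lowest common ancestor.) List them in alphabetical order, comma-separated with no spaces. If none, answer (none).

Accumulating mutations along path to Kappa:
  At Lambda: gained [] -> total []
  At Iota: gained ['T45Q'] -> total ['T45Q']
  At Gamma: gained ['V532T'] -> total ['T45Q', 'V532T']
  At Kappa: gained ['N774P'] -> total ['N774P', 'T45Q', 'V532T']
Mutations(Kappa) = ['N774P', 'T45Q', 'V532T']
Accumulating mutations along path to Mu:
  At Lambda: gained [] -> total []
  At Iota: gained ['T45Q'] -> total ['T45Q']
  At Gamma: gained ['V532T'] -> total ['T45Q', 'V532T']
  At Kappa: gained ['N774P'] -> total ['N774P', 'T45Q', 'V532T']
  At Mu: gained ['R631K', 'L377T'] -> total ['L377T', 'N774P', 'R631K', 'T45Q', 'V532T']
Mutations(Mu) = ['L377T', 'N774P', 'R631K', 'T45Q', 'V532T']
Intersection: ['N774P', 'T45Q', 'V532T'] ∩ ['L377T', 'N774P', 'R631K', 'T45Q', 'V532T'] = ['N774P', 'T45Q', 'V532T']

Answer: N774P,T45Q,V532T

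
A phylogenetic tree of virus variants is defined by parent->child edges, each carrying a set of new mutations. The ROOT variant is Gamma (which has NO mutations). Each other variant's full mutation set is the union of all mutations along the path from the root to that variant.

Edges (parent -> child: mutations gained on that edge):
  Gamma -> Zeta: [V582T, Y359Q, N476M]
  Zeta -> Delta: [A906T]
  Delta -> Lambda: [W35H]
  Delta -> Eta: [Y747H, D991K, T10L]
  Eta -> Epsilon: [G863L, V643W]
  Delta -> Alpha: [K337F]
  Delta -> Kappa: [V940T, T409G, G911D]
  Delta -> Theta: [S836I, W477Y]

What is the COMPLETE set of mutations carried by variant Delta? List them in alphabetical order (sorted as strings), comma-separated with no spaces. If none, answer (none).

At Gamma: gained [] -> total []
At Zeta: gained ['V582T', 'Y359Q', 'N476M'] -> total ['N476M', 'V582T', 'Y359Q']
At Delta: gained ['A906T'] -> total ['A906T', 'N476M', 'V582T', 'Y359Q']

Answer: A906T,N476M,V582T,Y359Q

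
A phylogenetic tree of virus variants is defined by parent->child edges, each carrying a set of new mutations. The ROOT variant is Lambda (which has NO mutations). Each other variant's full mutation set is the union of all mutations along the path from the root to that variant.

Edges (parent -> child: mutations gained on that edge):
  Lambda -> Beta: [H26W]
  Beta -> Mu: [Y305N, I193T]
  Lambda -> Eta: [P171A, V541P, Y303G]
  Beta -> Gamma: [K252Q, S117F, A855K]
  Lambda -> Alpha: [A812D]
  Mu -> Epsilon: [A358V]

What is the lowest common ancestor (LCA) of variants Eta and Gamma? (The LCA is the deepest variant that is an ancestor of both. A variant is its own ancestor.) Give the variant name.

Answer: Lambda

Derivation:
Path from root to Eta: Lambda -> Eta
  ancestors of Eta: {Lambda, Eta}
Path from root to Gamma: Lambda -> Beta -> Gamma
  ancestors of Gamma: {Lambda, Beta, Gamma}
Common ancestors: {Lambda}
Walk up from Gamma: Gamma (not in ancestors of Eta), Beta (not in ancestors of Eta), Lambda (in ancestors of Eta)
Deepest common ancestor (LCA) = Lambda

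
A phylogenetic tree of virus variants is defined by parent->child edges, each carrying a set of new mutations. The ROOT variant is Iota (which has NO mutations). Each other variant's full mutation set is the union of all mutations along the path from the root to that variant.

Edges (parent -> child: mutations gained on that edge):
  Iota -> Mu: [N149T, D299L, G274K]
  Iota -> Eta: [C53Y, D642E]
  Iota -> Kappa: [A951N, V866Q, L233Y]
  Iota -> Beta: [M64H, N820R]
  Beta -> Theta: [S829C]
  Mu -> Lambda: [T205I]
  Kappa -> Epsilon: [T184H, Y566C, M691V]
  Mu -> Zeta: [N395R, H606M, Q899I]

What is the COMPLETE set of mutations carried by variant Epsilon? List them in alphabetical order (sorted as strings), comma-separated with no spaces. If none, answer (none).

Answer: A951N,L233Y,M691V,T184H,V866Q,Y566C

Derivation:
At Iota: gained [] -> total []
At Kappa: gained ['A951N', 'V866Q', 'L233Y'] -> total ['A951N', 'L233Y', 'V866Q']
At Epsilon: gained ['T184H', 'Y566C', 'M691V'] -> total ['A951N', 'L233Y', 'M691V', 'T184H', 'V866Q', 'Y566C']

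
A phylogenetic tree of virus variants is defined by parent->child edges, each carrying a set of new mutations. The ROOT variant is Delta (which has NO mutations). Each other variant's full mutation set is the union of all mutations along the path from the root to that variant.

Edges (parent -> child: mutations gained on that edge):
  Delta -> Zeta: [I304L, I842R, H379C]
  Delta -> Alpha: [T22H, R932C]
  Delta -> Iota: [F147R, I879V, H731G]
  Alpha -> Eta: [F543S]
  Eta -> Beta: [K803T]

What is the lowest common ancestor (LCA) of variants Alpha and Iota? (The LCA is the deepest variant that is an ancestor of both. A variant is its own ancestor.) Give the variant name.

Path from root to Alpha: Delta -> Alpha
  ancestors of Alpha: {Delta, Alpha}
Path from root to Iota: Delta -> Iota
  ancestors of Iota: {Delta, Iota}
Common ancestors: {Delta}
Walk up from Iota: Iota (not in ancestors of Alpha), Delta (in ancestors of Alpha)
Deepest common ancestor (LCA) = Delta

Answer: Delta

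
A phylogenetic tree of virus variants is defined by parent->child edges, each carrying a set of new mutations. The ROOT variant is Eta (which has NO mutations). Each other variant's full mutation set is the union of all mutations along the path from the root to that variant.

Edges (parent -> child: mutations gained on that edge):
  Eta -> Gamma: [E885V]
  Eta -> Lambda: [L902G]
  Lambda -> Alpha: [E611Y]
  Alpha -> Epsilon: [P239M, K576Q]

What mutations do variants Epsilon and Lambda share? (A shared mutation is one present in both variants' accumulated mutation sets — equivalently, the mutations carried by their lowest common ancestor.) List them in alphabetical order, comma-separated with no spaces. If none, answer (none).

Accumulating mutations along path to Epsilon:
  At Eta: gained [] -> total []
  At Lambda: gained ['L902G'] -> total ['L902G']
  At Alpha: gained ['E611Y'] -> total ['E611Y', 'L902G']
  At Epsilon: gained ['P239M', 'K576Q'] -> total ['E611Y', 'K576Q', 'L902G', 'P239M']
Mutations(Epsilon) = ['E611Y', 'K576Q', 'L902G', 'P239M']
Accumulating mutations along path to Lambda:
  At Eta: gained [] -> total []
  At Lambda: gained ['L902G'] -> total ['L902G']
Mutations(Lambda) = ['L902G']
Intersection: ['E611Y', 'K576Q', 'L902G', 'P239M'] ∩ ['L902G'] = ['L902G']

Answer: L902G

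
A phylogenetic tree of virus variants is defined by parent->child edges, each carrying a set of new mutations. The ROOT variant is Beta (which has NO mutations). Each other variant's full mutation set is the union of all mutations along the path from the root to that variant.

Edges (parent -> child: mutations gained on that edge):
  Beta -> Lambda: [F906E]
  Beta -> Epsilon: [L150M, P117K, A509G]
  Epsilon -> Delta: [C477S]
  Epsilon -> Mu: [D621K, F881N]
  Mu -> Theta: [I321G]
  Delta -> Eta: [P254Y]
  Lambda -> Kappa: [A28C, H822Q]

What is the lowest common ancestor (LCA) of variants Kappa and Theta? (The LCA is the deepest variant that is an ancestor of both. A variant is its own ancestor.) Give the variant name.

Path from root to Kappa: Beta -> Lambda -> Kappa
  ancestors of Kappa: {Beta, Lambda, Kappa}
Path from root to Theta: Beta -> Epsilon -> Mu -> Theta
  ancestors of Theta: {Beta, Epsilon, Mu, Theta}
Common ancestors: {Beta}
Walk up from Theta: Theta (not in ancestors of Kappa), Mu (not in ancestors of Kappa), Epsilon (not in ancestors of Kappa), Beta (in ancestors of Kappa)
Deepest common ancestor (LCA) = Beta

Answer: Beta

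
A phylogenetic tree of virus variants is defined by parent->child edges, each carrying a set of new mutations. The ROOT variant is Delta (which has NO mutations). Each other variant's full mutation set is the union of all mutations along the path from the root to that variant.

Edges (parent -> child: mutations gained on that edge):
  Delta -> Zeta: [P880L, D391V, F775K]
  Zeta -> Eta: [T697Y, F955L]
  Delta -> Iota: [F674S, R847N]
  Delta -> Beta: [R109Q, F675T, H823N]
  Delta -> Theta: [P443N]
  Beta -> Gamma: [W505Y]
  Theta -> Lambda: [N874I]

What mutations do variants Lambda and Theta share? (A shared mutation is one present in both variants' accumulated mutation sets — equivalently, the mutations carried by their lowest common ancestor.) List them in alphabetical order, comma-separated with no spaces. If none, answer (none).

Answer: P443N

Derivation:
Accumulating mutations along path to Lambda:
  At Delta: gained [] -> total []
  At Theta: gained ['P443N'] -> total ['P443N']
  At Lambda: gained ['N874I'] -> total ['N874I', 'P443N']
Mutations(Lambda) = ['N874I', 'P443N']
Accumulating mutations along path to Theta:
  At Delta: gained [] -> total []
  At Theta: gained ['P443N'] -> total ['P443N']
Mutations(Theta) = ['P443N']
Intersection: ['N874I', 'P443N'] ∩ ['P443N'] = ['P443N']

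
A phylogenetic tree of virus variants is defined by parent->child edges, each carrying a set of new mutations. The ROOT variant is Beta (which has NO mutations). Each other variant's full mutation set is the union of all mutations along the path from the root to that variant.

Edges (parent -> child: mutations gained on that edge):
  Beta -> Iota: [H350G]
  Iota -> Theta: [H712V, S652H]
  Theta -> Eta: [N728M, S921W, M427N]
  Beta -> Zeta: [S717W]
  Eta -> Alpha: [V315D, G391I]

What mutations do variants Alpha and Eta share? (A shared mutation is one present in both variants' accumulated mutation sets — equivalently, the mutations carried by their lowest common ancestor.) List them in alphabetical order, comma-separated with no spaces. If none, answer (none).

Accumulating mutations along path to Alpha:
  At Beta: gained [] -> total []
  At Iota: gained ['H350G'] -> total ['H350G']
  At Theta: gained ['H712V', 'S652H'] -> total ['H350G', 'H712V', 'S652H']
  At Eta: gained ['N728M', 'S921W', 'M427N'] -> total ['H350G', 'H712V', 'M427N', 'N728M', 'S652H', 'S921W']
  At Alpha: gained ['V315D', 'G391I'] -> total ['G391I', 'H350G', 'H712V', 'M427N', 'N728M', 'S652H', 'S921W', 'V315D']
Mutations(Alpha) = ['G391I', 'H350G', 'H712V', 'M427N', 'N728M', 'S652H', 'S921W', 'V315D']
Accumulating mutations along path to Eta:
  At Beta: gained [] -> total []
  At Iota: gained ['H350G'] -> total ['H350G']
  At Theta: gained ['H712V', 'S652H'] -> total ['H350G', 'H712V', 'S652H']
  At Eta: gained ['N728M', 'S921W', 'M427N'] -> total ['H350G', 'H712V', 'M427N', 'N728M', 'S652H', 'S921W']
Mutations(Eta) = ['H350G', 'H712V', 'M427N', 'N728M', 'S652H', 'S921W']
Intersection: ['G391I', 'H350G', 'H712V', 'M427N', 'N728M', 'S652H', 'S921W', 'V315D'] ∩ ['H350G', 'H712V', 'M427N', 'N728M', 'S652H', 'S921W'] = ['H350G', 'H712V', 'M427N', 'N728M', 'S652H', 'S921W']

Answer: H350G,H712V,M427N,N728M,S652H,S921W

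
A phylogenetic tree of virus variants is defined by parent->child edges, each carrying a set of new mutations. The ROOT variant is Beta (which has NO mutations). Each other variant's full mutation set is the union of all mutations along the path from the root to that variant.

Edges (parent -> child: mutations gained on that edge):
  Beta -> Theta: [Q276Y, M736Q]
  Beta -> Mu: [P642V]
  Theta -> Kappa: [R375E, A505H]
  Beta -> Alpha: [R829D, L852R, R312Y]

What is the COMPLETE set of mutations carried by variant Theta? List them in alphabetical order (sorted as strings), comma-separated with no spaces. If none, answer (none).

Answer: M736Q,Q276Y

Derivation:
At Beta: gained [] -> total []
At Theta: gained ['Q276Y', 'M736Q'] -> total ['M736Q', 'Q276Y']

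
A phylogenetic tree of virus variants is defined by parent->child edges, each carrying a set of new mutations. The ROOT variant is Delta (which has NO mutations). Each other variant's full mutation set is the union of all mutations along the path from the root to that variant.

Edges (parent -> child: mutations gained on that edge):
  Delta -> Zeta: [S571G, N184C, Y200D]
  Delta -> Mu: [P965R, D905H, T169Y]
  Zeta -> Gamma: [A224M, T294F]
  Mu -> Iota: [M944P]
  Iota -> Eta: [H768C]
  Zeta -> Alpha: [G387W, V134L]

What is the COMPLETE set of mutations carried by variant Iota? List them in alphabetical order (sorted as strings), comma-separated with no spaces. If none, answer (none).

At Delta: gained [] -> total []
At Mu: gained ['P965R', 'D905H', 'T169Y'] -> total ['D905H', 'P965R', 'T169Y']
At Iota: gained ['M944P'] -> total ['D905H', 'M944P', 'P965R', 'T169Y']

Answer: D905H,M944P,P965R,T169Y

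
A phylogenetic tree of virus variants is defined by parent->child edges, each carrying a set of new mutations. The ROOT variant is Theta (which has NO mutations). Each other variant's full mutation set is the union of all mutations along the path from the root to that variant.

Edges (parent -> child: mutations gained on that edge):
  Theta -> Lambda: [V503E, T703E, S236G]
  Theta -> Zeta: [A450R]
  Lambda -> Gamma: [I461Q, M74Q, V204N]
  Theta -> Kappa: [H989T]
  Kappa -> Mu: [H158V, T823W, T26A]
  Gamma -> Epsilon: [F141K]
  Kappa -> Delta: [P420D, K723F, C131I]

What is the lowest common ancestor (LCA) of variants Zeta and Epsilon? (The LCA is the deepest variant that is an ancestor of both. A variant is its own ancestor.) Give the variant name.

Answer: Theta

Derivation:
Path from root to Zeta: Theta -> Zeta
  ancestors of Zeta: {Theta, Zeta}
Path from root to Epsilon: Theta -> Lambda -> Gamma -> Epsilon
  ancestors of Epsilon: {Theta, Lambda, Gamma, Epsilon}
Common ancestors: {Theta}
Walk up from Epsilon: Epsilon (not in ancestors of Zeta), Gamma (not in ancestors of Zeta), Lambda (not in ancestors of Zeta), Theta (in ancestors of Zeta)
Deepest common ancestor (LCA) = Theta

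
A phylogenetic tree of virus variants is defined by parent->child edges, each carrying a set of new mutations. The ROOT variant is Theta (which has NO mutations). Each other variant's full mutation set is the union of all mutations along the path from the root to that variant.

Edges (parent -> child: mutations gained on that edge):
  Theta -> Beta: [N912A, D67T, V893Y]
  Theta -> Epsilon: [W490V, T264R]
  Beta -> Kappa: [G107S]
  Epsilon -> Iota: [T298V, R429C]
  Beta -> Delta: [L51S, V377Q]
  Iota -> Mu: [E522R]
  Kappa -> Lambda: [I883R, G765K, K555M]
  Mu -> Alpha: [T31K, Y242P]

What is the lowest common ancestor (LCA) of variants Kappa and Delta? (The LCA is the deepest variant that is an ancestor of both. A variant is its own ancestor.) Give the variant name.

Answer: Beta

Derivation:
Path from root to Kappa: Theta -> Beta -> Kappa
  ancestors of Kappa: {Theta, Beta, Kappa}
Path from root to Delta: Theta -> Beta -> Delta
  ancestors of Delta: {Theta, Beta, Delta}
Common ancestors: {Theta, Beta}
Walk up from Delta: Delta (not in ancestors of Kappa), Beta (in ancestors of Kappa), Theta (in ancestors of Kappa)
Deepest common ancestor (LCA) = Beta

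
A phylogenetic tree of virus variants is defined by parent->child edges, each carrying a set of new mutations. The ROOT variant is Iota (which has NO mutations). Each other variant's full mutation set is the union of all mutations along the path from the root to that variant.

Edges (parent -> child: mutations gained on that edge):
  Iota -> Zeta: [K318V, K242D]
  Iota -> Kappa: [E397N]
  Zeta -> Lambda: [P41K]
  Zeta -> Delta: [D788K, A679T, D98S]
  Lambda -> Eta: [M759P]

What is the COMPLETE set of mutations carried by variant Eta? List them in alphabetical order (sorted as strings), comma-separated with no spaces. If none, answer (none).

At Iota: gained [] -> total []
At Zeta: gained ['K318V', 'K242D'] -> total ['K242D', 'K318V']
At Lambda: gained ['P41K'] -> total ['K242D', 'K318V', 'P41K']
At Eta: gained ['M759P'] -> total ['K242D', 'K318V', 'M759P', 'P41K']

Answer: K242D,K318V,M759P,P41K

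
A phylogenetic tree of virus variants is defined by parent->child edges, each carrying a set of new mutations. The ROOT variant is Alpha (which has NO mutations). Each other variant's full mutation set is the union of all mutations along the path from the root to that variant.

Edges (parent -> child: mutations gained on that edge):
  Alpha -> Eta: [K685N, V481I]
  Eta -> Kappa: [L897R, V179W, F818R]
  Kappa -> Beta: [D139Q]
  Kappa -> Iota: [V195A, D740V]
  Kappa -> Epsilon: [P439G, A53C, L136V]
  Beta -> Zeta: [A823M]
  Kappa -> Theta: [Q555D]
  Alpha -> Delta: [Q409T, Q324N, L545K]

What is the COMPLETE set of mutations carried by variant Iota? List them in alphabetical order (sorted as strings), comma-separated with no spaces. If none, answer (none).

At Alpha: gained [] -> total []
At Eta: gained ['K685N', 'V481I'] -> total ['K685N', 'V481I']
At Kappa: gained ['L897R', 'V179W', 'F818R'] -> total ['F818R', 'K685N', 'L897R', 'V179W', 'V481I']
At Iota: gained ['V195A', 'D740V'] -> total ['D740V', 'F818R', 'K685N', 'L897R', 'V179W', 'V195A', 'V481I']

Answer: D740V,F818R,K685N,L897R,V179W,V195A,V481I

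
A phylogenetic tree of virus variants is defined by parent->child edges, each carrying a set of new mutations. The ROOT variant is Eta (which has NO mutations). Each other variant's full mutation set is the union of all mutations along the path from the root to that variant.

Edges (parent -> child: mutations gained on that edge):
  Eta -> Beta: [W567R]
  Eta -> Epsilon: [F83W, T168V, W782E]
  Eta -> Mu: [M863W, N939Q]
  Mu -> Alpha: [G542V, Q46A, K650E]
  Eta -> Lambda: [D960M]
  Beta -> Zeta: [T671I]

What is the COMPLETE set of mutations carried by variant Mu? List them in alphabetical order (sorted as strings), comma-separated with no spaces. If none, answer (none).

At Eta: gained [] -> total []
At Mu: gained ['M863W', 'N939Q'] -> total ['M863W', 'N939Q']

Answer: M863W,N939Q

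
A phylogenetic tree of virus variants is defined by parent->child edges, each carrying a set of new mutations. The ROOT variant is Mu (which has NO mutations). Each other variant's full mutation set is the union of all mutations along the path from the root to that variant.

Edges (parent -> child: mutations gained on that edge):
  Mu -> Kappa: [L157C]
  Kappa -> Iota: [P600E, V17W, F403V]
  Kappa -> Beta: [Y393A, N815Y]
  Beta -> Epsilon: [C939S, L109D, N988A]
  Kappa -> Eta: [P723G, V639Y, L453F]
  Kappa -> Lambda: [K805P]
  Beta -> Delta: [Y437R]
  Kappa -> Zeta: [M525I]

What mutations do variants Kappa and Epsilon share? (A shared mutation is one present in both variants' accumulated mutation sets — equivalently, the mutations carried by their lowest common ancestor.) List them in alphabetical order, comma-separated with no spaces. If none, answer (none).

Accumulating mutations along path to Kappa:
  At Mu: gained [] -> total []
  At Kappa: gained ['L157C'] -> total ['L157C']
Mutations(Kappa) = ['L157C']
Accumulating mutations along path to Epsilon:
  At Mu: gained [] -> total []
  At Kappa: gained ['L157C'] -> total ['L157C']
  At Beta: gained ['Y393A', 'N815Y'] -> total ['L157C', 'N815Y', 'Y393A']
  At Epsilon: gained ['C939S', 'L109D', 'N988A'] -> total ['C939S', 'L109D', 'L157C', 'N815Y', 'N988A', 'Y393A']
Mutations(Epsilon) = ['C939S', 'L109D', 'L157C', 'N815Y', 'N988A', 'Y393A']
Intersection: ['L157C'] ∩ ['C939S', 'L109D', 'L157C', 'N815Y', 'N988A', 'Y393A'] = ['L157C']

Answer: L157C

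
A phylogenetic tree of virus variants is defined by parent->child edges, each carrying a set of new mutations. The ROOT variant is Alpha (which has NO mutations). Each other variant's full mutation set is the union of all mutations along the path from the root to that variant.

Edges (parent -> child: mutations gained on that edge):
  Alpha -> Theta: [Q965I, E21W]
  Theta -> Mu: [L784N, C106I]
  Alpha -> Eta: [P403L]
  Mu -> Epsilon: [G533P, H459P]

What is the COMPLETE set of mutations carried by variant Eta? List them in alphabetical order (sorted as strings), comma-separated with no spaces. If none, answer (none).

At Alpha: gained [] -> total []
At Eta: gained ['P403L'] -> total ['P403L']

Answer: P403L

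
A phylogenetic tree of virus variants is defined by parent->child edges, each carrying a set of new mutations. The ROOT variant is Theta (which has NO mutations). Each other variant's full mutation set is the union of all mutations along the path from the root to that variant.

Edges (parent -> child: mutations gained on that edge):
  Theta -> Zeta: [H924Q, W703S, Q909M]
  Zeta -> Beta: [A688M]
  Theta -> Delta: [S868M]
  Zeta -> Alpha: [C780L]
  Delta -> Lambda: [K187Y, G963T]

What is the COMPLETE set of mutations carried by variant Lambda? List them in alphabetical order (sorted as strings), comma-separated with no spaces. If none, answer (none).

Answer: G963T,K187Y,S868M

Derivation:
At Theta: gained [] -> total []
At Delta: gained ['S868M'] -> total ['S868M']
At Lambda: gained ['K187Y', 'G963T'] -> total ['G963T', 'K187Y', 'S868M']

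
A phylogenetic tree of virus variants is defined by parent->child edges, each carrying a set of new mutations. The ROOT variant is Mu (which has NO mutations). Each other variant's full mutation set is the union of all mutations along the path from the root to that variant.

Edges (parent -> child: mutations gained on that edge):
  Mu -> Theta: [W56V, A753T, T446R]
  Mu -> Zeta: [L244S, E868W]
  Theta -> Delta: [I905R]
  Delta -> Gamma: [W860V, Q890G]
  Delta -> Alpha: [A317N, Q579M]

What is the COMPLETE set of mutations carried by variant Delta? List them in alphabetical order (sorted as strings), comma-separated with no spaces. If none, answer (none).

At Mu: gained [] -> total []
At Theta: gained ['W56V', 'A753T', 'T446R'] -> total ['A753T', 'T446R', 'W56V']
At Delta: gained ['I905R'] -> total ['A753T', 'I905R', 'T446R', 'W56V']

Answer: A753T,I905R,T446R,W56V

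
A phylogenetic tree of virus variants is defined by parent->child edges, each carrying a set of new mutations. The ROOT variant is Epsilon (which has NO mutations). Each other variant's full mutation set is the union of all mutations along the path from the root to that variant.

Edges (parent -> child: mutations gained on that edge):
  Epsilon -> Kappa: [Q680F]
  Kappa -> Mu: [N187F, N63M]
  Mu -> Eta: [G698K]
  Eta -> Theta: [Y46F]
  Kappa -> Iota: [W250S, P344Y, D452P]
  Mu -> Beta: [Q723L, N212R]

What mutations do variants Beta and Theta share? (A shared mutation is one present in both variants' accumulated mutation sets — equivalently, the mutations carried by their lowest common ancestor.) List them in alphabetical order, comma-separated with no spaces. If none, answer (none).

Accumulating mutations along path to Beta:
  At Epsilon: gained [] -> total []
  At Kappa: gained ['Q680F'] -> total ['Q680F']
  At Mu: gained ['N187F', 'N63M'] -> total ['N187F', 'N63M', 'Q680F']
  At Beta: gained ['Q723L', 'N212R'] -> total ['N187F', 'N212R', 'N63M', 'Q680F', 'Q723L']
Mutations(Beta) = ['N187F', 'N212R', 'N63M', 'Q680F', 'Q723L']
Accumulating mutations along path to Theta:
  At Epsilon: gained [] -> total []
  At Kappa: gained ['Q680F'] -> total ['Q680F']
  At Mu: gained ['N187F', 'N63M'] -> total ['N187F', 'N63M', 'Q680F']
  At Eta: gained ['G698K'] -> total ['G698K', 'N187F', 'N63M', 'Q680F']
  At Theta: gained ['Y46F'] -> total ['G698K', 'N187F', 'N63M', 'Q680F', 'Y46F']
Mutations(Theta) = ['G698K', 'N187F', 'N63M', 'Q680F', 'Y46F']
Intersection: ['N187F', 'N212R', 'N63M', 'Q680F', 'Q723L'] ∩ ['G698K', 'N187F', 'N63M', 'Q680F', 'Y46F'] = ['N187F', 'N63M', 'Q680F']

Answer: N187F,N63M,Q680F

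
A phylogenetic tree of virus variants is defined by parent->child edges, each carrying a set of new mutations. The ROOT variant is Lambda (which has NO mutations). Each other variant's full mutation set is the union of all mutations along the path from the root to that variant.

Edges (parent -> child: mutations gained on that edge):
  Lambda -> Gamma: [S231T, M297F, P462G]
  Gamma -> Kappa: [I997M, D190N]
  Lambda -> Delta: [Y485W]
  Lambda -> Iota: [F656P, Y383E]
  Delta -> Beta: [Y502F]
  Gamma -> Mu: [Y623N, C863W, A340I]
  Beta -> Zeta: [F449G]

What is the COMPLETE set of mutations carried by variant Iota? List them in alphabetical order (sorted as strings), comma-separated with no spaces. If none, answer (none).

At Lambda: gained [] -> total []
At Iota: gained ['F656P', 'Y383E'] -> total ['F656P', 'Y383E']

Answer: F656P,Y383E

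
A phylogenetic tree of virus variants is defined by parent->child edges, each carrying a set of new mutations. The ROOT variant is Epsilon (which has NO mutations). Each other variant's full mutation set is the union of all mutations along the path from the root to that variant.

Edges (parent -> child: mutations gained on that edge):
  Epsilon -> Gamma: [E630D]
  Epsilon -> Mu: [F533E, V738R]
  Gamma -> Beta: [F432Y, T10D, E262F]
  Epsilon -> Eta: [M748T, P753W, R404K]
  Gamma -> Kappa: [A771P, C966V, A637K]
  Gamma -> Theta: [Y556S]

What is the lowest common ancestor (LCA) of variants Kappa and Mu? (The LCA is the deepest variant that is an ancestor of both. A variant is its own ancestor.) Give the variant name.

Path from root to Kappa: Epsilon -> Gamma -> Kappa
  ancestors of Kappa: {Epsilon, Gamma, Kappa}
Path from root to Mu: Epsilon -> Mu
  ancestors of Mu: {Epsilon, Mu}
Common ancestors: {Epsilon}
Walk up from Mu: Mu (not in ancestors of Kappa), Epsilon (in ancestors of Kappa)
Deepest common ancestor (LCA) = Epsilon

Answer: Epsilon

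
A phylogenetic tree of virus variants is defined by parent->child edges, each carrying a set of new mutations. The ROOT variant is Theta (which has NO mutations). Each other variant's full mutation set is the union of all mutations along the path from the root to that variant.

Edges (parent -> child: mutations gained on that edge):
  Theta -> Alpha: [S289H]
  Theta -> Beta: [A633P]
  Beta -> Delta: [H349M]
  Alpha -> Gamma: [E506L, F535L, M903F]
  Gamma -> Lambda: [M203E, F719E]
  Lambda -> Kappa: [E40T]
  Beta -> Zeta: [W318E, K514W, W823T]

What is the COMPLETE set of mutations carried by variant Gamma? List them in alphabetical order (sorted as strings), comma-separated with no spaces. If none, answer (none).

At Theta: gained [] -> total []
At Alpha: gained ['S289H'] -> total ['S289H']
At Gamma: gained ['E506L', 'F535L', 'M903F'] -> total ['E506L', 'F535L', 'M903F', 'S289H']

Answer: E506L,F535L,M903F,S289H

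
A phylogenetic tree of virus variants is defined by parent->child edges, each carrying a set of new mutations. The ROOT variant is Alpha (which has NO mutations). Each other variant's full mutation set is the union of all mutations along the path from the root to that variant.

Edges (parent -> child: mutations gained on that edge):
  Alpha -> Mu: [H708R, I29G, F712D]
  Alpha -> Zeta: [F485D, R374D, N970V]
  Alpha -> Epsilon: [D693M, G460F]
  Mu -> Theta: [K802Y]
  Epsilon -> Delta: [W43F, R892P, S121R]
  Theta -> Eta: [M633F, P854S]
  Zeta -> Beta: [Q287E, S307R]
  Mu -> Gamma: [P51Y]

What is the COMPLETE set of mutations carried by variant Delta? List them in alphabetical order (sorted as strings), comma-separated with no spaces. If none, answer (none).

At Alpha: gained [] -> total []
At Epsilon: gained ['D693M', 'G460F'] -> total ['D693M', 'G460F']
At Delta: gained ['W43F', 'R892P', 'S121R'] -> total ['D693M', 'G460F', 'R892P', 'S121R', 'W43F']

Answer: D693M,G460F,R892P,S121R,W43F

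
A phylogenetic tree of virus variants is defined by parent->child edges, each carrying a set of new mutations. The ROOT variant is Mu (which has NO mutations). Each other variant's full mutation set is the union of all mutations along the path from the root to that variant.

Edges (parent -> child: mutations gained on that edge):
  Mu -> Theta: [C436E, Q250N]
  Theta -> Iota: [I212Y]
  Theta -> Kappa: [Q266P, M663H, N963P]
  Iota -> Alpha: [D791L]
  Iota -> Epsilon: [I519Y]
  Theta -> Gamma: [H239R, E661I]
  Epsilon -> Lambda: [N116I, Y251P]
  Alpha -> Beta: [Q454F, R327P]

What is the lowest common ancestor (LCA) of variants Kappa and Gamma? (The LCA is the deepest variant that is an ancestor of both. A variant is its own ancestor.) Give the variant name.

Answer: Theta

Derivation:
Path from root to Kappa: Mu -> Theta -> Kappa
  ancestors of Kappa: {Mu, Theta, Kappa}
Path from root to Gamma: Mu -> Theta -> Gamma
  ancestors of Gamma: {Mu, Theta, Gamma}
Common ancestors: {Mu, Theta}
Walk up from Gamma: Gamma (not in ancestors of Kappa), Theta (in ancestors of Kappa), Mu (in ancestors of Kappa)
Deepest common ancestor (LCA) = Theta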